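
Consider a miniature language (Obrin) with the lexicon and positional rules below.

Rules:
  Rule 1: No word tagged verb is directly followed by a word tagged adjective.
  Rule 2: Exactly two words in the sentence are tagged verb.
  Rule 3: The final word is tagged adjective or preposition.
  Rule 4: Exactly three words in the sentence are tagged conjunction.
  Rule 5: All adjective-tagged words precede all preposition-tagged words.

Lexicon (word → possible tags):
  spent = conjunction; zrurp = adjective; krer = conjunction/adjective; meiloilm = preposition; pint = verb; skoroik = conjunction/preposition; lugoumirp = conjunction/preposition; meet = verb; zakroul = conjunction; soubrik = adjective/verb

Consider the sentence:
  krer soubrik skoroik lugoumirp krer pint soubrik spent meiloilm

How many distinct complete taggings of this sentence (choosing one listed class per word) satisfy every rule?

Candidates per position — 1:krer {conjunction,adjective}; 2:soubrik {adjective,verb}; 3:skoroik {conjunction,preposition}; 4:lugoumirp {conjunction,preposition}; 5:krer {conjunction,adjective}; 6:pint {verb}; 7:soubrik {adjective,verb}; 8:spent {conjunction}; 9:meiloilm {preposition}.
There are 64 candidate sequences in total.
The sequences that satisfy every rule: conjunction adjective preposition preposition conjunction verb verb conjunction preposition; adjective adjective conjunction conjunction adjective verb verb conjunction preposition; adjective adjective conjunction preposition conjunction verb verb conjunction preposition; adjective adjective preposition conjunction conjunction verb verb conjunction preposition.
Count = 4.

4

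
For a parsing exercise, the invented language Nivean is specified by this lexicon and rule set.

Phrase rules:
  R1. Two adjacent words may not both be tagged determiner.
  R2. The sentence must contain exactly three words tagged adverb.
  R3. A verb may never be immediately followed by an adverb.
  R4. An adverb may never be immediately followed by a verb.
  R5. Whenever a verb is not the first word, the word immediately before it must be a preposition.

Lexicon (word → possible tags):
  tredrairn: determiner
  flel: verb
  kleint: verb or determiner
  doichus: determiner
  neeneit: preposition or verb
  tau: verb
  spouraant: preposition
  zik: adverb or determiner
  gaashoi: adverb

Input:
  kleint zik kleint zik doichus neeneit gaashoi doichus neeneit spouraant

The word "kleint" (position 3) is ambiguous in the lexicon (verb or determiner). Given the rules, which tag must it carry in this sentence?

Candidates per position — 1:kleint {verb,determiner}; 2:zik {adverb,determiner}; 3:kleint {verb,determiner}; 4:zik {adverb,determiner}; 5:doichus {determiner}; 6:neeneit {preposition,verb}; 7:gaashoi {adverb}; 8:doichus {determiner}; 9:neeneit {preposition,verb}; 10:spouraant {preposition}.
Position 2: tagging it determiner would leave rule 2 unsatisfiable, so it must be adverb.
Position 3: tagging it verb would leave rule 4 unsatisfiable, so it must be determiner.
Position 4: tagging it determiner would leave rule 1 unsatisfiable, so it must be adverb.
Position 6: tagging it verb would leave rule 3 unsatisfiable, so it must be preposition.
Position 9: tagging it verb would leave rule 5 unsatisfiable, so it must be preposition.
Position 1: tagging it verb would leave rule 3 unsatisfiable, so it must be determiner.
So the tagging must be: determiner adverb determiner adverb determiner preposition adverb determiner preposition preposition.
Rule-by-rule: rule 1 ok; rule 2 ok; rule 3 ok; rule 4 ok; rule 5 ok.

determiner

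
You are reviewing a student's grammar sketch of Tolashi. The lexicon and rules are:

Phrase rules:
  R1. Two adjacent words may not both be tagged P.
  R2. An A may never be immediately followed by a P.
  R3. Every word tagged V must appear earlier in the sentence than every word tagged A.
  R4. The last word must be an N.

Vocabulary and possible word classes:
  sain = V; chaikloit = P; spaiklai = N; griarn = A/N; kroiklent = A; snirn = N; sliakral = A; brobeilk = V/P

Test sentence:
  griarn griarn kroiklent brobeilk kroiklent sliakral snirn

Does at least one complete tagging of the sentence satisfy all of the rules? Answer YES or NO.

NO

Candidates per position — 1:griarn {A,N}; 2:griarn {A,N}; 3:kroiklent {A}; 4:brobeilk {V,P}; 5:kroiklent {A}; 6:sliakral {A}; 7:snirn {N}.
Every candidate sequence violates at least one rule; no consistent tagging exists.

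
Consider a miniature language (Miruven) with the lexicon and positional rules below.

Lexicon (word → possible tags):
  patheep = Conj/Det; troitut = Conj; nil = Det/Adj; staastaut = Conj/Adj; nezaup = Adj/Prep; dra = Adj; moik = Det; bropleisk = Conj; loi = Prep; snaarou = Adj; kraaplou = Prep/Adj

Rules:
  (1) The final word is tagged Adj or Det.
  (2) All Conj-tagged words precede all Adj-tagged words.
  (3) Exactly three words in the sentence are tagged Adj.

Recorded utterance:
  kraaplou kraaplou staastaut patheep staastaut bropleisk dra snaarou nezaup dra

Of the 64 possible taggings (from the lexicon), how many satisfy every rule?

2

Candidates per position — 1:kraaplou {Prep,Adj}; 2:kraaplou {Prep,Adj}; 3:staastaut {Conj,Adj}; 4:patheep {Conj,Det}; 5:staastaut {Conj,Adj}; 6:bropleisk {Conj}; 7:dra {Adj}; 8:snaarou {Adj}; 9:nezaup {Adj,Prep}; 10:dra {Adj}.
There are 64 candidate sequences in total.
The sequences that satisfy every rule: Prep Prep Conj Conj Conj Conj Adj Adj Prep Adj; Prep Prep Conj Det Conj Conj Adj Adj Prep Adj.
Count = 2.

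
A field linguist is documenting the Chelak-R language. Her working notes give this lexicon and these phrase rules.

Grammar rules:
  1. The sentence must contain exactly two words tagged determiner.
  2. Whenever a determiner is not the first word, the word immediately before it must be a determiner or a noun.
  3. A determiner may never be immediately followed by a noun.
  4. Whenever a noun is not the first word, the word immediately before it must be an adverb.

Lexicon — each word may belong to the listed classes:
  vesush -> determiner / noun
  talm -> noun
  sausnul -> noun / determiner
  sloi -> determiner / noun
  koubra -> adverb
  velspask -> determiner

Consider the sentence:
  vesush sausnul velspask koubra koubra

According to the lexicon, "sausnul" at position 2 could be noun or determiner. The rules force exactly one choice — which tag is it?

determiner

Candidates per position — 1:vesush {determiner,noun}; 2:sausnul {noun,determiner}; 3:velspask {determiner}; 4:koubra {adverb}; 5:koubra {adverb}.
If word 2 were noun, no tagging could satisfy rule 4; so word 2 is determiner.
If word 1 were determiner, no tagging could satisfy rule 1; so word 1 is noun.
So the tagging must be: noun determiner determiner adverb adverb.
Verifying each rule — rule 1 holds; rule 2 holds; rule 3 holds; rule 4 holds.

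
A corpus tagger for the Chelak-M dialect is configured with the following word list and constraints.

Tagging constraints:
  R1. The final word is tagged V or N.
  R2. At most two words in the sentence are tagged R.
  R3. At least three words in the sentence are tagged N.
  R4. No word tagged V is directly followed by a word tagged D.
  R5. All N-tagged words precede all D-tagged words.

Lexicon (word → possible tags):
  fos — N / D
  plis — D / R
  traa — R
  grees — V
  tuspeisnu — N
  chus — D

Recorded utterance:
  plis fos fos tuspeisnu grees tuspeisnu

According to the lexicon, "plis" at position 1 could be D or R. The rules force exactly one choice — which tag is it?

Candidates per position — 1:plis {D,R}; 2:fos {N,D}; 3:fos {N,D}; 4:tuspeisnu {N}; 5:grees {V}; 6:tuspeisnu {N}.
Position 1: D is ruled out by rule 5; that leaves R.
Position 2: D is ruled out by rule 5; that leaves N.
Position 3: D is ruled out by rule 5; that leaves N.
The unique satisfying tagging is: R N N N V N.
Checking: rule 1 ok; rule 2 ok; rule 3 ok; rule 4 ok; rule 5 ok.

R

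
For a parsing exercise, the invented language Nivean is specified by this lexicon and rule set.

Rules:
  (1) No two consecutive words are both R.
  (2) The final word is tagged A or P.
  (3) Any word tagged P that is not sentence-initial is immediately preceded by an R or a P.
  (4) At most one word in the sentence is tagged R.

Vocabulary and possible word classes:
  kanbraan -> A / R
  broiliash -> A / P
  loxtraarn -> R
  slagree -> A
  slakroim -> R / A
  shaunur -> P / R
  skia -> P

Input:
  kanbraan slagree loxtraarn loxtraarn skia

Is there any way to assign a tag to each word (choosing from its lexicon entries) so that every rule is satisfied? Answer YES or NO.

NO

Candidates per position — 1:kanbraan {A,R}; 2:slagree {A}; 3:loxtraarn {R}; 4:loxtraarn {R}; 5:skia {P}.
Rule 1 cannot be satisfied by any choice of tags from the lexicon.
So there is no consistent tagging.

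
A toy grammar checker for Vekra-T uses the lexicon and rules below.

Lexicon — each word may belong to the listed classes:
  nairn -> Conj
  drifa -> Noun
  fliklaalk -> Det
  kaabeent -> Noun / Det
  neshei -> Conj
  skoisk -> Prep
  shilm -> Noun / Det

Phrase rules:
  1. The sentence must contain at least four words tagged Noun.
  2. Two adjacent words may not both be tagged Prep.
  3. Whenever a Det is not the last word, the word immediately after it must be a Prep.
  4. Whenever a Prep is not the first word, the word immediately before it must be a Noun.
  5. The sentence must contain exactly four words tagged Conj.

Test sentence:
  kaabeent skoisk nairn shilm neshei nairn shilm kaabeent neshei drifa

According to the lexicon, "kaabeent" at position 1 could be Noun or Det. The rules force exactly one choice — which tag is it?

Candidates per position — 1:kaabeent {Noun,Det}; 2:skoisk {Prep}; 3:nairn {Conj}; 4:shilm {Noun,Det}; 5:neshei {Conj}; 6:nairn {Conj}; 7:shilm {Noun,Det}; 8:kaabeent {Noun,Det}; 9:neshei {Conj}; 10:drifa {Noun}.
Position 1: Det is ruled out by rule 4; that leaves Noun.
Position 4: Det is ruled out by rule 3; that leaves Noun.
Position 7: Det is ruled out by rule 3; that leaves Noun.
Position 8: Det is ruled out by rule 3; that leaves Noun.
The unique satisfying tagging is: Noun Prep Conj Noun Conj Conj Noun Noun Conj Noun.
Check: rule 1 ✓; rule 2 ✓; rule 3 ✓; rule 4 ✓; rule 5 ✓.

Noun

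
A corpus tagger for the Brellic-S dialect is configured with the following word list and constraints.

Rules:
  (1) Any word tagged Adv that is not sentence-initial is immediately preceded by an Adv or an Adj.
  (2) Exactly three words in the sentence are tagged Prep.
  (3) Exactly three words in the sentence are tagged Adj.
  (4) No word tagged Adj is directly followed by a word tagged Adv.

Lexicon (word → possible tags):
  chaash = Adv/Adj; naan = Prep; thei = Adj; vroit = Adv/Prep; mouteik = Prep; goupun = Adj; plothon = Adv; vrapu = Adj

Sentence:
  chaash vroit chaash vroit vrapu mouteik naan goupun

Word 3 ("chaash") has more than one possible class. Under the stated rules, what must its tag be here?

Candidates per position — 1:chaash {Adv,Adj}; 2:vroit {Adv,Prep}; 3:chaash {Adv,Adj}; 4:vroit {Adv,Prep}; 5:vrapu {Adj}; 6:mouteik {Prep}; 7:naan {Prep}; 8:goupun {Adj}.
Position 3: the remaining choice is settled jointly with positions 1, 2, 4 — only Adj at position 3 is part of a tagging that satisfies every rule.
The unique satisfying tagging is: Adv Adv Adj Prep Adj Prep Prep Adj.
Checking: rule 1 holds; rule 2 holds; rule 3 holds; rule 4 holds.

Adj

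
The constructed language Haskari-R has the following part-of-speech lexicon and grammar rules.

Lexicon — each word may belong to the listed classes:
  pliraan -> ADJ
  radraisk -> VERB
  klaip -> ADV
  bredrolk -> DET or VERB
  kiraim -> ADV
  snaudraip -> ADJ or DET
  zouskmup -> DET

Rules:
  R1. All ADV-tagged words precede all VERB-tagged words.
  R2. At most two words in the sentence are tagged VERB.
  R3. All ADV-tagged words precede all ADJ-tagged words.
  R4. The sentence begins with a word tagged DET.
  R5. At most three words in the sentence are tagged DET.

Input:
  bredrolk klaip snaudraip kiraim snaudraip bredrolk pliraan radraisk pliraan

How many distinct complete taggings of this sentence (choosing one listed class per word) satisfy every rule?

3

Candidates per position — 1:bredrolk {DET,VERB}; 2:klaip {ADV}; 3:snaudraip {ADJ,DET}; 4:kiraim {ADV}; 5:snaudraip {ADJ,DET}; 6:bredrolk {DET,VERB}; 7:pliraan {ADJ}; 8:radraisk {VERB}; 9:pliraan {ADJ}.
There are 16 candidate sequences in total.
The sequences that satisfy every rule: DET ADV DET ADV ADJ DET ADJ VERB ADJ; DET ADV DET ADV ADJ VERB ADJ VERB ADJ; DET ADV DET ADV DET VERB ADJ VERB ADJ.
Count = 3.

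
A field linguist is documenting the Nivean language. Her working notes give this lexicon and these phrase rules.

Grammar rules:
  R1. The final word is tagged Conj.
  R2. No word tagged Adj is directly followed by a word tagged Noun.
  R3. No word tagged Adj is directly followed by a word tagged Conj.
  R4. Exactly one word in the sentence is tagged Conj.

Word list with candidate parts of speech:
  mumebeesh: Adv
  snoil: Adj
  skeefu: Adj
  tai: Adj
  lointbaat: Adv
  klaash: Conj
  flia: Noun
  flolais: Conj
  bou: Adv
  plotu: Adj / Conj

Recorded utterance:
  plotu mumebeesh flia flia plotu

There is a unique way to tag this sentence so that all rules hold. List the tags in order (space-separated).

Adj Adv Noun Noun Conj

Candidates per position — 1:plotu {Adj,Conj}; 2:mumebeesh {Adv}; 3:flia {Noun}; 4:flia {Noun}; 5:plotu {Adj,Conj}.
Word 5 cannot be Adj — rule 1 would then fail for every completion. It is Conj.
Word 1 cannot be Conj — rule 4 would then fail for every completion. It is Adj.
That leaves exactly one tagging: Adj Adv Noun Noun Conj.
Checking: rule 1 satisfied; rule 2 satisfied; rule 3 satisfied; rule 4 satisfied.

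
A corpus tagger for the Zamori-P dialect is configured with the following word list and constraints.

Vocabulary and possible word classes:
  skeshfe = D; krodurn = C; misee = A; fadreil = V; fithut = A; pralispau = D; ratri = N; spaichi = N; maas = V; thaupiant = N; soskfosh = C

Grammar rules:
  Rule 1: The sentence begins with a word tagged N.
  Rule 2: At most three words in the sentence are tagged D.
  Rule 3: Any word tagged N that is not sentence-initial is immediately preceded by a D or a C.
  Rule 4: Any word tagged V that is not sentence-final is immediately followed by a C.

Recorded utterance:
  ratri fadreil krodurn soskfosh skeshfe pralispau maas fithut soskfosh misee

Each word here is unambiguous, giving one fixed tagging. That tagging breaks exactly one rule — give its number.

4

Fixed tagging: N V C C D D V A C A.
Applying the rules: R1 pass, R2 pass, R3 pass, R4 fail.
Only rule 4 fails.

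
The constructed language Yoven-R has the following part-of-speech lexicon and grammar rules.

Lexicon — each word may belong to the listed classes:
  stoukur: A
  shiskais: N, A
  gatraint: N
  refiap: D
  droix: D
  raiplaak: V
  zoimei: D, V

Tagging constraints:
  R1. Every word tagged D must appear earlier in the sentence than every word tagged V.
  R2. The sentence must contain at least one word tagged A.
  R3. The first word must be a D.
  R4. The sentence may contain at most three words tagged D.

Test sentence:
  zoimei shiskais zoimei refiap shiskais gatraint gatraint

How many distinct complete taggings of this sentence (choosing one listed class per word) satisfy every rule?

3

Candidates per position — 1:zoimei {D,V}; 2:shiskais {N,A}; 3:zoimei {D,V}; 4:refiap {D}; 5:shiskais {N,A}; 6:gatraint {N}; 7:gatraint {N}.
There are 16 candidate sequences in total.
The sequences that satisfy every rule: D N D D A N N; D A D D N N N; D A D D A N N.
Count = 3.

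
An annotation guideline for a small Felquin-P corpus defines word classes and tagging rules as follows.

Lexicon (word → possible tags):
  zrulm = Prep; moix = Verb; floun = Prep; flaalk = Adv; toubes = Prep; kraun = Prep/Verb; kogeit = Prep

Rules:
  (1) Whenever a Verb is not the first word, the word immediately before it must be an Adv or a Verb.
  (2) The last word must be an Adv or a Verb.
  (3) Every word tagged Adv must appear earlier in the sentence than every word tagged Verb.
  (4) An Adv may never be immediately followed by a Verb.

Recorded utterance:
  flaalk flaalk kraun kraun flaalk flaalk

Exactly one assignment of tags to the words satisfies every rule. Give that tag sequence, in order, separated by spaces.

Adv Adv Prep Prep Adv Adv

Candidates per position — 1:flaalk {Adv}; 2:flaalk {Adv}; 3:kraun {Prep,Verb}; 4:kraun {Prep,Verb}; 5:flaalk {Adv}; 6:flaalk {Adv}.
Position 3: Verb is ruled out by rule 3; that leaves Prep.
Position 4: Verb is ruled out by rule 1; that leaves Prep.
That leaves exactly one tagging: Adv Adv Prep Prep Adv Adv.
Verifying each rule — rule 1 ok; rule 2 ok; rule 3 ok; rule 4 ok.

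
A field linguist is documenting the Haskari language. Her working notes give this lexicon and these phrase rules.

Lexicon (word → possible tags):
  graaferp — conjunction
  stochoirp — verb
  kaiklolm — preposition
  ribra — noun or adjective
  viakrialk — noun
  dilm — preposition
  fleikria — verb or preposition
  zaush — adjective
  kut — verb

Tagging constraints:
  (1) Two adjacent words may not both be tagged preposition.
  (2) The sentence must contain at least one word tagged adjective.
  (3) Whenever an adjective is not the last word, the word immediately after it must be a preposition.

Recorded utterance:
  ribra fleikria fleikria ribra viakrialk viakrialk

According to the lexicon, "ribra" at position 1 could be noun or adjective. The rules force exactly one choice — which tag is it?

adjective

Candidates per position — 1:ribra {noun,adjective}; 2:fleikria {verb,preposition}; 3:fleikria {verb,preposition}; 4:ribra {noun,adjective}; 5:viakrialk {noun}; 6:viakrialk {noun}.
Position 4: tagging it adjective would leave rule 3 unsatisfiable, so it must be noun.
Position 1: tagging it noun would leave rule 2 unsatisfiable, so it must be adjective.
Position 2: tagging it verb would leave rule 3 unsatisfiable, so it must be preposition.
Position 3: tagging it preposition would leave rule 1 unsatisfiable, so it must be verb.
That leaves exactly one tagging: adjective preposition verb noun noun noun.
Checking: rule 1 ok; rule 2 ok; rule 3 ok.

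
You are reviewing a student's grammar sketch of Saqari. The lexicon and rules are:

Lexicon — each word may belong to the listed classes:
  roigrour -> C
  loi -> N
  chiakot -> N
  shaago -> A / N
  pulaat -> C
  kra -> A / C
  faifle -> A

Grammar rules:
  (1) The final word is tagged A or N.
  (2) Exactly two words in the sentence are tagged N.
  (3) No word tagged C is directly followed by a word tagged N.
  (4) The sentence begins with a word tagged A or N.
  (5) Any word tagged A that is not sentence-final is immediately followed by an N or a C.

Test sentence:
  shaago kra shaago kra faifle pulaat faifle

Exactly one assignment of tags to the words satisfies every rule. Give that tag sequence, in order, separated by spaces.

Candidates per position — 1:shaago {A,N}; 2:kra {A,C}; 3:shaago {A,N}; 4:kra {A,C}; 5:faifle {A}; 6:pulaat {C}; 7:faifle {A}.
At position 1, choosing A makes rule 2 impossible to satisfy; hence N.
At position 3, choosing A makes rule 2 impossible to satisfy; hence N.
At position 4, choosing A makes rule 5 impossible to satisfy; hence C.
At position 2, choosing C makes rule 3 impossible to satisfy; hence A.
So the tagging must be: N A N C A C A.
Check: rule 1 ✓; rule 2 ✓; rule 3 ✓; rule 4 ✓; rule 5 ✓.

N A N C A C A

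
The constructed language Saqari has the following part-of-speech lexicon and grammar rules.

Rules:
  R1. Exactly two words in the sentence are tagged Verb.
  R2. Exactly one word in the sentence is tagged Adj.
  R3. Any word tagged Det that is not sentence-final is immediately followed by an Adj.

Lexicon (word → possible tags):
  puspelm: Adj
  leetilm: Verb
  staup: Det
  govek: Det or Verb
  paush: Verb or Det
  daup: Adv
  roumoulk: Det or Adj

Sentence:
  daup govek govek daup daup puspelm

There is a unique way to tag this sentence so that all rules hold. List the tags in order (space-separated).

Candidates per position — 1:daup {Adv}; 2:govek {Det,Verb}; 3:govek {Det,Verb}; 4:daup {Adv}; 5:daup {Adv}; 6:puspelm {Adj}.
Position 2: Det is ruled out by rule 1; that leaves Verb.
Position 3: Det is ruled out by rule 1; that leaves Verb.
The unique satisfying tagging is: Adv Verb Verb Adv Adv Adj.
Rule-by-rule: rule 1 satisfied; rule 2 satisfied; rule 3 satisfied.

Adv Verb Verb Adv Adv Adj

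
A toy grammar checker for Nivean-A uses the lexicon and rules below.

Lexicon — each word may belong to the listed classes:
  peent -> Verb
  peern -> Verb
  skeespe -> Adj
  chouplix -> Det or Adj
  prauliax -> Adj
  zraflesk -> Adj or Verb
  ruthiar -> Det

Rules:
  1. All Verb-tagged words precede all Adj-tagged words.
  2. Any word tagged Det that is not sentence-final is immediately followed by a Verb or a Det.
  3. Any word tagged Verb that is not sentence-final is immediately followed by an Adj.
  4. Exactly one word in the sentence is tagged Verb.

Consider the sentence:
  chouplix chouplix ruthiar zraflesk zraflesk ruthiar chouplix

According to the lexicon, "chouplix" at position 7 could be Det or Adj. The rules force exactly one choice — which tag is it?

Candidates per position — 1:chouplix {Det,Adj}; 2:chouplix {Det,Adj}; 3:ruthiar {Det}; 4:zraflesk {Adj,Verb}; 5:zraflesk {Adj,Verb}; 6:ruthiar {Det}; 7:chouplix {Det,Adj}.
Word 4 cannot be Adj — rule 2 would then fail for every completion. It is Verb.
Word 5 cannot be Verb — rule 3 would then fail for every completion. It is Adj.
Word 7 cannot be Adj — rule 2 would then fail for every completion. It is Det.
Word 1 cannot be Adj — rule 1 would then fail for every completion. It is Det.
Word 2 cannot be Adj — rule 1 would then fail for every completion. It is Det.
That leaves exactly one tagging: Det Det Det Verb Adj Det Det.
Rule-by-rule: rule 1 ok; rule 2 ok; rule 3 ok; rule 4 ok.

Det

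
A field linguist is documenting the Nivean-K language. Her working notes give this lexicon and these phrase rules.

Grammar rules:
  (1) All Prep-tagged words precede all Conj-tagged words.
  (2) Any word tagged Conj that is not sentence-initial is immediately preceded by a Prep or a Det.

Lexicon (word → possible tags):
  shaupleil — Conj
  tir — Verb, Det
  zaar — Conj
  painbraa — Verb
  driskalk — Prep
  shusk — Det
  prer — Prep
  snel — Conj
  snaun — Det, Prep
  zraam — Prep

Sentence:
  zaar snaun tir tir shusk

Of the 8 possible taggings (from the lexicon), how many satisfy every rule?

Candidates per position — 1:zaar {Conj}; 2:snaun {Det,Prep}; 3:tir {Verb,Det}; 4:tir {Verb,Det}; 5:shusk {Det}.
There are 8 candidate sequences in total.
The sequences that satisfy every rule: Conj Det Verb Verb Det; Conj Det Verb Det Det; Conj Det Det Verb Det; Conj Det Det Det Det.
Count = 4.

4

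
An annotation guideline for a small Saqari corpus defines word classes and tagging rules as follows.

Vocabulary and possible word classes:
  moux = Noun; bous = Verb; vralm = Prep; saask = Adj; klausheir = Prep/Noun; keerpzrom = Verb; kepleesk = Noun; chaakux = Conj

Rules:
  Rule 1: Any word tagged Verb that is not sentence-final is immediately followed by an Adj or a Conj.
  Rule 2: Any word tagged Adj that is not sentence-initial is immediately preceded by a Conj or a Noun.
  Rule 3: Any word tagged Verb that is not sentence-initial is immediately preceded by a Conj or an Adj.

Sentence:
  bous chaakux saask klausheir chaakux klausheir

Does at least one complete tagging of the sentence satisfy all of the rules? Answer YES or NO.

Candidates per position — 1:bous {Verb}; 2:chaakux {Conj}; 3:saask {Adj}; 4:klausheir {Prep,Noun}; 5:chaakux {Conj}; 6:klausheir {Prep,Noun}.
One satisfying assignment: Verb Conj Adj Noun Conj Prep.
Checking: rule 1 holds; rule 2 holds; rule 3 holds.

YES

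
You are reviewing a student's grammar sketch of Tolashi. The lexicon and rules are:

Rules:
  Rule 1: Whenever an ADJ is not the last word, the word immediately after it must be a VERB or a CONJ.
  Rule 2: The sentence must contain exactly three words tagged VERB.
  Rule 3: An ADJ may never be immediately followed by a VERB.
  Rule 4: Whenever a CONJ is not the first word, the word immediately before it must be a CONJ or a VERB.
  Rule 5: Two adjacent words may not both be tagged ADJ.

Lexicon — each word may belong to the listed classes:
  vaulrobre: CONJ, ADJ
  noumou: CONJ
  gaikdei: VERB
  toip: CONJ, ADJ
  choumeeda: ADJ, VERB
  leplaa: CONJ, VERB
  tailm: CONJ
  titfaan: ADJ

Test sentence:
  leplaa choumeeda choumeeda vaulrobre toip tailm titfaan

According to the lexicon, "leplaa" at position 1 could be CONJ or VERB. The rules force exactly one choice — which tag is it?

Candidates per position — 1:leplaa {CONJ,VERB}; 2:choumeeda {ADJ,VERB}; 3:choumeeda {ADJ,VERB}; 4:vaulrobre {CONJ,ADJ}; 5:toip {CONJ,ADJ}; 6:tailm {CONJ}; 7:titfaan {ADJ}.
If word 1 were CONJ, no tagging could satisfy rule 2; so word 1 is VERB.
If word 2 were ADJ, no tagging could satisfy rule 2; so word 2 is VERB.
If word 3 were ADJ, no tagging could satisfy rule 2; so word 3 is VERB.
If word 4 were ADJ, no tagging could satisfy rule 4; so word 4 is CONJ.
If word 5 were ADJ, no tagging could satisfy rule 4; so word 5 is CONJ.
The only consistent sequence is: VERB VERB VERB CONJ CONJ CONJ ADJ.
Rule-by-rule: rule 1 holds; rule 2 holds; rule 3 holds; rule 4 holds; rule 5 holds.

VERB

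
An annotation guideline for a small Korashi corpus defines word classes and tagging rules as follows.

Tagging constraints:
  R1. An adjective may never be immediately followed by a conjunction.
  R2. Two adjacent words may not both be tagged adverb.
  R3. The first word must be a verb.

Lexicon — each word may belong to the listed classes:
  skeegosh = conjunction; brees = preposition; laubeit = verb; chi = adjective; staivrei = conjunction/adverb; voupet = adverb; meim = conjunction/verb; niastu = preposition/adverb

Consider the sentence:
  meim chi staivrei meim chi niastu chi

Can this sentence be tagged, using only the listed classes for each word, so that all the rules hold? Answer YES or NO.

YES

Candidates per position — 1:meim {conjunction,verb}; 2:chi {adjective}; 3:staivrei {conjunction,adverb}; 4:meim {conjunction,verb}; 5:chi {adjective}; 6:niastu {preposition,adverb}; 7:chi {adjective}.
One satisfying assignment: verb adjective adverb conjunction adjective adverb adjective.
Verifying each rule — rule 1 holds; rule 2 holds; rule 3 holds.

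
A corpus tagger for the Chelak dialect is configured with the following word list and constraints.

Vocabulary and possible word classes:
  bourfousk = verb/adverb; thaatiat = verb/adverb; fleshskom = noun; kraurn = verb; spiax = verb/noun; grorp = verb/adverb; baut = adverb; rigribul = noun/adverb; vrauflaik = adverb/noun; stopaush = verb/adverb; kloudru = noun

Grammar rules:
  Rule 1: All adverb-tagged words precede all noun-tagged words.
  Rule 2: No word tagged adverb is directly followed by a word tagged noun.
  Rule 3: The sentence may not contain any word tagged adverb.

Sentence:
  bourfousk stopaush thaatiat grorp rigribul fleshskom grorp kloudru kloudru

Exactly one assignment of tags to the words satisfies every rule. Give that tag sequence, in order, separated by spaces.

verb verb verb verb noun noun verb noun noun

Candidates per position — 1:bourfousk {verb,adverb}; 2:stopaush {verb,adverb}; 3:thaatiat {verb,adverb}; 4:grorp {verb,adverb}; 5:rigribul {noun,adverb}; 6:fleshskom {noun}; 7:grorp {verb,adverb}; 8:kloudru {noun}; 9:kloudru {noun}.
Word 1 cannot be adverb — rule 3 would then fail for every completion. It is verb.
Word 2 cannot be adverb — rule 3 would then fail for every completion. It is verb.
Word 3 cannot be adverb — rule 3 would then fail for every completion. It is verb.
Word 4 cannot be adverb — rule 2 would then fail for every completion. It is verb.
Word 5 cannot be adverb — rule 2 would then fail for every completion. It is noun.
Word 7 cannot be adverb — rule 1 would then fail for every completion. It is verb.
That leaves exactly one tagging: verb verb verb verb noun noun verb noun noun.
Rule-by-rule: rule 1 ✓; rule 2 ✓; rule 3 ✓.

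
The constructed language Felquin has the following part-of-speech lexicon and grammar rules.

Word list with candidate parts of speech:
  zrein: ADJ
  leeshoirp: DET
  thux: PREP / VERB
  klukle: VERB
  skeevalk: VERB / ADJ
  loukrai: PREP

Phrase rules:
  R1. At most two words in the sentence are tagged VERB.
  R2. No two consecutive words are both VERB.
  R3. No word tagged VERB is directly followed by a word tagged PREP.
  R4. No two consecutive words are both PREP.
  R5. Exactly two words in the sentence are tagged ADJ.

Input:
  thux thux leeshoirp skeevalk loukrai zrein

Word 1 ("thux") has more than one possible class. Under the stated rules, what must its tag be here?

Candidates per position — 1:thux {PREP,VERB}; 2:thux {PREP,VERB}; 3:leeshoirp {DET}; 4:skeevalk {VERB,ADJ}; 5:loukrai {PREP}; 6:zrein {ADJ}.
If word 4 were VERB, no tagging could satisfy rule 3; so word 4 is ADJ.
Position 1: the remaining choice is settled jointly with positions 2 — only PREP at position 1 is part of a tagging that satisfies every rule.
That leaves exactly one tagging: PREP VERB DET ADJ PREP ADJ.
Verifying each rule — rule 1 holds; rule 2 holds; rule 3 holds; rule 4 holds; rule 5 holds.

PREP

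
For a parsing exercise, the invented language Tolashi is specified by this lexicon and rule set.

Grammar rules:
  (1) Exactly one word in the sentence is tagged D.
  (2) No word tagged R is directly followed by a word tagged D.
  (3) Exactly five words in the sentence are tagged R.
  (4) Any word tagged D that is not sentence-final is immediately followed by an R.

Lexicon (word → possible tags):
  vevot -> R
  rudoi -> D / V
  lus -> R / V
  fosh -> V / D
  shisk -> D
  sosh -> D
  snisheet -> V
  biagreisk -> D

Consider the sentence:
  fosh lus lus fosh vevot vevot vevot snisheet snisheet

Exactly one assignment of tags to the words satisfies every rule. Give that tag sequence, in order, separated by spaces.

Candidates per position — 1:fosh {V,D}; 2:lus {R,V}; 3:lus {R,V}; 4:fosh {V,D}; 5:vevot {R}; 6:vevot {R}; 7:vevot {R}; 8:snisheet {V}; 9:snisheet {V}.
If word 2 were V, no tagging could satisfy rule 3; so word 2 is R.
If word 3 were V, no tagging could satisfy rule 3; so word 3 is R.
If word 4 were D, no tagging could satisfy rule 2; so word 4 is V.
If word 1 were V, no tagging could satisfy rule 1; so word 1 is D.
The only consistent sequence is: D R R V R R R V V.
Check: rule 1 ✓; rule 2 ✓; rule 3 ✓; rule 4 ✓.

D R R V R R R V V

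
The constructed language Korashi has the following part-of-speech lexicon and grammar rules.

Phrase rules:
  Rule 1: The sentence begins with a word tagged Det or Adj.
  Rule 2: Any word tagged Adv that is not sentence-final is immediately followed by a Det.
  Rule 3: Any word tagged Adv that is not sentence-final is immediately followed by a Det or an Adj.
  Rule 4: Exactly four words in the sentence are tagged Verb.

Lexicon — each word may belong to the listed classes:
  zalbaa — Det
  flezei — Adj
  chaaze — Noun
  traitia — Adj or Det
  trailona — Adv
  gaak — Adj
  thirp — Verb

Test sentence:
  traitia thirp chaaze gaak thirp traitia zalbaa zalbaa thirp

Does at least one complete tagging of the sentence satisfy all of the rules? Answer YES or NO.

Candidates per position — 1:traitia {Adj,Det}; 2:thirp {Verb}; 3:chaaze {Noun}; 4:gaak {Adj}; 5:thirp {Verb}; 6:traitia {Adj,Det}; 7:zalbaa {Det}; 8:zalbaa {Det}; 9:thirp {Verb}.
Rule 4 cannot be satisfied by any choice of tags from the lexicon.
So there is no consistent tagging.

NO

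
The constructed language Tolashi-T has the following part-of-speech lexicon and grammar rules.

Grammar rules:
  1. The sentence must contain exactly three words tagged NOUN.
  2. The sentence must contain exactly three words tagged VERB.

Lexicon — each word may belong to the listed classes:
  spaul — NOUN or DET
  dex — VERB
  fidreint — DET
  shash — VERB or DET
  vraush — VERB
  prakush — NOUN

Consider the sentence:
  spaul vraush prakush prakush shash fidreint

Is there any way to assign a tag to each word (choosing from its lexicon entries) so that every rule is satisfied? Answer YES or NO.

NO

Candidates per position — 1:spaul {NOUN,DET}; 2:vraush {VERB}; 3:prakush {NOUN}; 4:prakush {NOUN}; 5:shash {VERB,DET}; 6:fidreint {DET}.
Rule 2 cannot be satisfied by any choice of tags from the lexicon.
So there is no consistent tagging.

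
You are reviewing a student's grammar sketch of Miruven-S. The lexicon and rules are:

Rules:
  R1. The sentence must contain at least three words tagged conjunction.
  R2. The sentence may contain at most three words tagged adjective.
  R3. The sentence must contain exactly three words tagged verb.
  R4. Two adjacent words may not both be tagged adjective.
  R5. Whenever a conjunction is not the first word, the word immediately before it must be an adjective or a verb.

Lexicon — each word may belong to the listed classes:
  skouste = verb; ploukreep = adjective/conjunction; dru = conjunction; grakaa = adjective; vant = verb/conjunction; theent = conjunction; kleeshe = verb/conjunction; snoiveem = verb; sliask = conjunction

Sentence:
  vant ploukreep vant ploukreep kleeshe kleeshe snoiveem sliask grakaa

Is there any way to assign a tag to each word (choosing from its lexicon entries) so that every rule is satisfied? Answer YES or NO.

Candidates per position — 1:vant {verb,conjunction}; 2:ploukreep {adjective,conjunction}; 3:vant {verb,conjunction}; 4:ploukreep {adjective,conjunction}; 5:kleeshe {verb,conjunction}; 6:kleeshe {verb,conjunction}; 7:snoiveem {verb}; 8:sliask {conjunction}; 9:grakaa {adjective}.
One satisfying assignment: verb adjective conjunction adjective conjunction verb verb conjunction adjective.
Checking: rule 1 holds; rule 2 holds; rule 3 holds; rule 4 holds; rule 5 holds.

YES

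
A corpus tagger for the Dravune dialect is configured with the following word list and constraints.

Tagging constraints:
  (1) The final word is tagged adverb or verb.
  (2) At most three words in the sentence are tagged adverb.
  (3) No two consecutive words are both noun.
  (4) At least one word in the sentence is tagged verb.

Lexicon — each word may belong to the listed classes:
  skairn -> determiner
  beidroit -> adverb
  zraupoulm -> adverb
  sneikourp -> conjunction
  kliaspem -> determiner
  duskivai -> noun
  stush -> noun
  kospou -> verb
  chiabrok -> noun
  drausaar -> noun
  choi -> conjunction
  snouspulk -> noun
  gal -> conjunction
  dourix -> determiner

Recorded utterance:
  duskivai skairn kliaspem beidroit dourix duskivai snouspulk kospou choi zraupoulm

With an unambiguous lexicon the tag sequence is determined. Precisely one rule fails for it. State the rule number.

Fixed tagging: noun determiner determiner adverb determiner noun noun verb conjunction adverb.
Applying the rules: R1 pass, R2 pass, R3 fail, R4 pass.
Only rule 3 fails.

3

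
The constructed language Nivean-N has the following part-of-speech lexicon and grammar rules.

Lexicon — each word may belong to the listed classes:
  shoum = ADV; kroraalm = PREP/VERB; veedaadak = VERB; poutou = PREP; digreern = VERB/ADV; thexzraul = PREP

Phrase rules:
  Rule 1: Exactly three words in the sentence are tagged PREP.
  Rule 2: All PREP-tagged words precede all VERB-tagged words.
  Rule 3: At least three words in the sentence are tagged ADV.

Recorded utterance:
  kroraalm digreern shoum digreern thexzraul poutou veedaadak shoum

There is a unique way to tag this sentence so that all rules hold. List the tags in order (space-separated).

PREP ADV ADV ADV PREP PREP VERB ADV

Candidates per position — 1:kroraalm {PREP,VERB}; 2:digreern {VERB,ADV}; 3:shoum {ADV}; 4:digreern {VERB,ADV}; 5:thexzraul {PREP}; 6:poutou {PREP}; 7:veedaadak {VERB}; 8:shoum {ADV}.
Word 1 cannot be VERB — rule 1 would then fail for every completion. It is PREP.
Word 2 cannot be VERB — rule 2 would then fail for every completion. It is ADV.
Word 4 cannot be VERB — rule 2 would then fail for every completion. It is ADV.
The unique satisfying tagging is: PREP ADV ADV ADV PREP PREP VERB ADV.
Rule-by-rule: rule 1 ✓; rule 2 ✓; rule 3 ✓.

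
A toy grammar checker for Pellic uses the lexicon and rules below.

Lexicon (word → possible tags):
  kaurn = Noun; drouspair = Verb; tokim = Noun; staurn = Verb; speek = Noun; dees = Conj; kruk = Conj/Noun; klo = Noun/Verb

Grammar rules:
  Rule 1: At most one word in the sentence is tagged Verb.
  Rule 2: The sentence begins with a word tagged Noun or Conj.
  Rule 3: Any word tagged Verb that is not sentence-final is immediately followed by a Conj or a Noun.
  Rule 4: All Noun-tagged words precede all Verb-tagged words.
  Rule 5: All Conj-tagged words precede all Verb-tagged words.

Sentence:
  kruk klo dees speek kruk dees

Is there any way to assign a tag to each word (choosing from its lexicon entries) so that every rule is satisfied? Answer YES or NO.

Candidates per position — 1:kruk {Conj,Noun}; 2:klo {Noun,Verb}; 3:dees {Conj}; 4:speek {Noun}; 5:kruk {Conj,Noun}; 6:dees {Conj}.
One satisfying assignment: Conj Noun Conj Noun Noun Conj.
Check: rule 1 holds; rule 2 holds; rule 3 holds; rule 4 holds; rule 5 holds.

YES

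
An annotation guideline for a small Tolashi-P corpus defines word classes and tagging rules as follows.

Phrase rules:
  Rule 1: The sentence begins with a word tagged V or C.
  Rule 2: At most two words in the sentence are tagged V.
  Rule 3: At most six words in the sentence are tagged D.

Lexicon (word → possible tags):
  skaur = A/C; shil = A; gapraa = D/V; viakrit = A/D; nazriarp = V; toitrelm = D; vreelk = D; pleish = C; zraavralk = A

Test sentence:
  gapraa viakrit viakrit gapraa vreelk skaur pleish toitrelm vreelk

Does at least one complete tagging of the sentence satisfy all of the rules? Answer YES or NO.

YES

Candidates per position — 1:gapraa {D,V}; 2:viakrit {A,D}; 3:viakrit {A,D}; 4:gapraa {D,V}; 5:vreelk {D}; 6:skaur {A,C}; 7:pleish {C}; 8:toitrelm {D}; 9:vreelk {D}.
One satisfying assignment: V A D V D A C D D.
Check: rule 1 ok; rule 2 ok; rule 3 ok.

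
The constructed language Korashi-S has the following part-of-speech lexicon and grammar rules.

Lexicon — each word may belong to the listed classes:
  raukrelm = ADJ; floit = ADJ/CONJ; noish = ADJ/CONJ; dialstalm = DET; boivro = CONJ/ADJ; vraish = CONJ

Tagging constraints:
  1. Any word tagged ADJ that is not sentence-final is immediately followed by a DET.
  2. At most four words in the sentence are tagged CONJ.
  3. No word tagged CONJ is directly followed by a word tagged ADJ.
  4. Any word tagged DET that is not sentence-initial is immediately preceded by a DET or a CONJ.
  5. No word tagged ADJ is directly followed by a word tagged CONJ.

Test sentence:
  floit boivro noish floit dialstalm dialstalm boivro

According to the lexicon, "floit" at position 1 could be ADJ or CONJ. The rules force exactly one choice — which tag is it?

Candidates per position — 1:floit {ADJ,CONJ}; 2:boivro {CONJ,ADJ}; 3:noish {ADJ,CONJ}; 4:floit {ADJ,CONJ}; 5:dialstalm {DET}; 6:dialstalm {DET}; 7:boivro {CONJ,ADJ}.
Word 1 cannot be ADJ — rule 1 would then fail for every completion. It is CONJ.
Word 2 cannot be ADJ — rule 1 would then fail for every completion. It is CONJ.
Word 3 cannot be ADJ — rule 1 would then fail for every completion. It is CONJ.
Word 4 cannot be ADJ — rule 3 would then fail for every completion. It is CONJ.
Word 7 cannot be CONJ — rule 2 would then fail for every completion. It is ADJ.
The only consistent sequence is: CONJ CONJ CONJ CONJ DET DET ADJ.
Check: rule 1 satisfied; rule 2 satisfied; rule 3 satisfied; rule 4 satisfied; rule 5 satisfied.

CONJ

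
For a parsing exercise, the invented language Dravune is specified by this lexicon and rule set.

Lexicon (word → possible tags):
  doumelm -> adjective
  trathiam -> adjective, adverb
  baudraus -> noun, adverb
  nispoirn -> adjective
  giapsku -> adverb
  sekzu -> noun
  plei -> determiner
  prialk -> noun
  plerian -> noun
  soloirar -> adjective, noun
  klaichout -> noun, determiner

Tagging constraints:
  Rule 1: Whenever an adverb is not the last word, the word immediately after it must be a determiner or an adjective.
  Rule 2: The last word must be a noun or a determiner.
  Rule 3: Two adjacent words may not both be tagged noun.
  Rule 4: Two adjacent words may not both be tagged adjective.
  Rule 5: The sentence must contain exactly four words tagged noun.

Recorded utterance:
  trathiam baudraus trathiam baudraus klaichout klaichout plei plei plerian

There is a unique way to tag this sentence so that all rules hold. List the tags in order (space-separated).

adjective noun adjective noun determiner noun determiner determiner noun

Candidates per position — 1:trathiam {adjective,adverb}; 2:baudraus {noun,adverb}; 3:trathiam {adjective,adverb}; 4:baudraus {noun,adverb}; 5:klaichout {noun,determiner}; 6:klaichout {noun,determiner}; 7:plei {determiner}; 8:plei {determiner}; 9:plerian {noun}.
At position 1, choosing adverb makes rule 1 impossible to satisfy; hence adjective.
At position 3, choosing adverb makes rule 1 impossible to satisfy; hence adjective.
The remaining ambiguous positions (2, 4, 5, 6) are resolved jointly — only one combination satisfies every rule.
So the tagging must be: adjective noun adjective noun determiner noun determiner determiner noun.
Check: rule 1 satisfied; rule 2 satisfied; rule 3 satisfied; rule 4 satisfied; rule 5 satisfied.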